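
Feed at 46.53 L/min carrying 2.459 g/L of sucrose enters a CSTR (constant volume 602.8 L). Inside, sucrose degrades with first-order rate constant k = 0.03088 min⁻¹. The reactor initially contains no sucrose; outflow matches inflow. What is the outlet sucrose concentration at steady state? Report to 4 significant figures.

V dC/dt = Q(C_in − C) − k V C.
Steady state (dC/dt = 0): C_ss = Q C_in/(Q + kV) = C_in/(1 + kV/Q).
C_ss = 46.53·2.459/(46.53 + 0.03088·602.8) = 114.417/65.1445 = 1.75636 g/L.

1.756 g/L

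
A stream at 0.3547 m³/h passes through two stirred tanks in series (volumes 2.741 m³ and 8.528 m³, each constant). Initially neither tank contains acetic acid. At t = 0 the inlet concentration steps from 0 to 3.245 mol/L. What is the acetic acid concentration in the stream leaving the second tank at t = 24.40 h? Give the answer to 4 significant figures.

1.577 mol/L

Time constants: τᵢ = Vᵢ/Q for each well-mixed tank.
τ₁ = 2.741/0.3547 = 7.72766 h; τ₂ = 8.528/0.3547 = 24.0429 h.
Solving the cascade with C₁(0)=C₂(0)=0 gives C₂(t) = C_in[1 − (τ₁ e^(−t/τ₁) − τ₂ e^(−t/τ₂))/(τ₁ − τ₂)].
At t = 24.40: e^(−t/τ₁) = 0.0425324, e^(−t/τ₂) = 0.362455.
C₂ = 3.245·[1 − (7.72766·0.0425324 − 24.0429·0.362455)/(-16.3152)] = 3.245·0.486014 = 1.57712 mol/L.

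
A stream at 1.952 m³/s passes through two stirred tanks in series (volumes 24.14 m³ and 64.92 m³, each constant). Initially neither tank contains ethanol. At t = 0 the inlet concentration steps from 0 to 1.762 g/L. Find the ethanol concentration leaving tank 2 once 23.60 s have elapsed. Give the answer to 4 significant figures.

0.5371 g/L

Each tank obeys Vᵢ dCᵢ/dt = Q(Cᵢ₋₁ − Cᵢ), so τᵢ = Vᵢ/Q.
τ₁ = 24.14/1.952 = 12.3668 s; τ₂ = 64.92/1.952 = 33.2582 s.
Solving the cascade with C₁(0)=C₂(0)=0 gives C₂(t) = C_in[1 − (τ₁ e^(−t/τ₁) − τ₂ e^(−t/τ₂))/(τ₁ − τ₂)].
At t = 23.60: e^(−t/τ₁) = 0.148327, e^(−t/τ₂) = 0.491841.
C₂ = 1.762·[1 − (12.3668·0.148327 − 33.2582·0.491841)/(-20.8914)] = 1.762·0.304813 = 0.537081 g/L.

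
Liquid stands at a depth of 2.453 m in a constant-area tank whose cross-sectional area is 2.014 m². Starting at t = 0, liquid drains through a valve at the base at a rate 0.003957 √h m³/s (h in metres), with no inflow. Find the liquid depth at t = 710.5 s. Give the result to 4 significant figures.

A dh/dt = −Q_out = −0.003957 √h.
Separate and integrate: 2(√h − √h₀) = −(0.003957/A) t.
√h = √2.453 − 0.003957·710.5/(2·2.014) = 1.56621 − 0.697976 = 0.868229.
h = 0.868229² = 0.753822 m.

0.7538 m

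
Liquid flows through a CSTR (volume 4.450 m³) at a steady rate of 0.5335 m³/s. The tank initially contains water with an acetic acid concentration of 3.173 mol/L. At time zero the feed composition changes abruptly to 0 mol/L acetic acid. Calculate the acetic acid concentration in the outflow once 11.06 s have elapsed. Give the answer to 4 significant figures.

0.8426 mol/L

Transient balance on the dissolved component: V dC/dt = Q(C_in − C).
Time constant τ = V/Q = 4.450/0.5335 = 8.34114 s.
Integrating: C(t) = C_in + (C₀ − C_in) e^(−t/τ).
C(11.06) = 0 + (3.173 − 0)·e^(−11.06/8.34114) = 0 + (3.17300)·0.265549 = 0.842586 mol/L.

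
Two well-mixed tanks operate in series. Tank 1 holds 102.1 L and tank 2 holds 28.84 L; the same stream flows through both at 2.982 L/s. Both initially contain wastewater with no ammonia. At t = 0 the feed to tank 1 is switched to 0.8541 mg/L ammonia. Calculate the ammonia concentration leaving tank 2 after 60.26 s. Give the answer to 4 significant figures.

0.6500 mg/L

Species balance on tank i: dCᵢ/dt = (Cᵢ₋₁ − Cᵢ)/τᵢ with τᵢ = Vᵢ/Q.
τ₁ = 102.1/2.982 = 34.2388 s; τ₂ = 28.84/2.982 = 9.67136 s.
Tank 1: C₁ = C_in(1 − e^(−t/τ₁)). Tank 2 (τ₁ ≠ τ₂): C₂ = C_in[1 − (τ₁ e^(−t/τ₁) − τ₂ e^(−t/τ₂))/(τ₁ − τ₂)].
At t = 60.26: e^(−t/τ₁) = 0.172046, e^(−t/τ₂) = 0.00196794.
C₂ = 0.8541·[1 − (34.2388·0.172046 − 9.67136·0.00196794)/(24.5674)] = 0.8541·0.761000 = 0.649970 mg/L.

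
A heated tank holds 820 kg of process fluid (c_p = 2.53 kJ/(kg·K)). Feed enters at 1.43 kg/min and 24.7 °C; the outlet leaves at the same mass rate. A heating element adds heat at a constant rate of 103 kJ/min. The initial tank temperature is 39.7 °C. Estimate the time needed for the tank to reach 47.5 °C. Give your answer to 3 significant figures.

496 min

First-law balance (no shaft work): M c_p dT/dt = ṁ c_p (T_in − T) + 103.
τ = M/ṁ = 573.43 min; T_ss = T_in + Q̇/(ṁ c_p) = 53.170 °C.
T(t) = T_ss + (T₀ − T_ss) e^(−t/τ). Set T = 47.5:
e^(−t/τ) = (47.5 − 53.170)/(39.7 − 53.170) = 0.42092
t = −573.43 · ln(0.42092) = 496.20 min.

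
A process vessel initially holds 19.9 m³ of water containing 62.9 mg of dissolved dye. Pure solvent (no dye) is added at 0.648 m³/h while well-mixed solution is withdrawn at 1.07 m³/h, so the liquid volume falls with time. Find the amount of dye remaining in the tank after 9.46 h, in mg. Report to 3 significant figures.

35.7 mg

Total volume: dV/dt = Q_in − Q_out = -0.42200 m³/h, so V(t) = 19.9 − 0.42200 t and V(9.46) = 15.908 m³.
Solute balance: dm/dt = 0 − Q_out C = −Q_out m/V(t).
dm/m = −Q_out dt/(V₀ − 0.42200 t); integrating gives ln(m/m₀) = −(Q_out/(Q_in−Q_out)) ln(V/V₀).
m = m₀ (V₀/V)^(Q_out/(Q_in−Q_out)) = 62.9 × (19.9/15.908)^(-2.5355) = 35.653 mg.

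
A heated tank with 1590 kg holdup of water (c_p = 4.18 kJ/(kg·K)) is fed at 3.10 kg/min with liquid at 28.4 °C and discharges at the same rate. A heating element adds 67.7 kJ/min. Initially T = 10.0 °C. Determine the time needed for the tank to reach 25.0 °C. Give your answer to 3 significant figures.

M c_p dT/dt = ṁ c_p (T_in − T) + Q̇.
τ = M/ṁ = 512.90 min; T_ss = T_in + Q̇/(ṁ c_p) = 33.625 °C.
T(t) = T_ss + (T₀ − T_ss) e^(−t/τ). Set T = 25.0:
e^(−t/τ) = (25.0 − 33.625)/(10.0 − 33.625) = 0.36507
t = −512.90 · ln(0.36507) = 516.84 min.

517 min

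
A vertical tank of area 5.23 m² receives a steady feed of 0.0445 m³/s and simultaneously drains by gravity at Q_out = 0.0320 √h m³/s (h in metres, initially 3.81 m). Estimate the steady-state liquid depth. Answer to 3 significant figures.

1.93 m

Accumulation of liquid (constant cross-section A): A dh/dt = Q_in − 0.0320 √h. At steady state dh/dt = 0:
Q_in = 0.0320 √h_ss ⇒ √h_ss = 0.0445/0.0320 = 1.3906.
h_ss = 1.3906² = 1.9338 m. (Since h₀ = 3.81 m > h_ss, the level will fall toward this value.)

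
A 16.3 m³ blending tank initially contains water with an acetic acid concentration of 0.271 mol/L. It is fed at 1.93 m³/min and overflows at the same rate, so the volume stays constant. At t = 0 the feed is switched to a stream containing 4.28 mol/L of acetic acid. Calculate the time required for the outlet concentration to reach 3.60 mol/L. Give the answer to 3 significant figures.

Species balance: V dC/dt = Q(C_in − C) ⇒ τ = V/Q = 8.4456 min.
C(t) = C_in + (C₀ − C_in) e^(−t/τ). Set C = 3.60 and solve for t:
e^(−t/τ) = (C − C_in)/(C₀ − C_in) = (3.60 − 4.28)/(0.271 − 4.28) = 0.16962
t = −τ ln(…) = 8.4456 × 1.7742 = 14.984 min.

15.0 min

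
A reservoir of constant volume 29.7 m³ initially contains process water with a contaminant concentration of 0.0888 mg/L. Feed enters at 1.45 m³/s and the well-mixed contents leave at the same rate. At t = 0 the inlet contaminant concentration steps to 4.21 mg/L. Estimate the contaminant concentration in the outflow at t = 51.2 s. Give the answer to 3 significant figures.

3.87 mg/L

Mass balance on the solute (V constant): V dC/dt = Q(C_in − C).
Rewrite as dC/dt + C/τ = C_in/τ, τ = V/Q = 20.483 s.
Integrating: C(t) = C_in + (C₀ − C_in) e^(−t/τ).
C(51.2) = 4.21 + (0.0888 − 4.21)·e^(−51.2/20.483) = 4.21 + (-4.1212)·0.082113 = 3.8716 mg/L.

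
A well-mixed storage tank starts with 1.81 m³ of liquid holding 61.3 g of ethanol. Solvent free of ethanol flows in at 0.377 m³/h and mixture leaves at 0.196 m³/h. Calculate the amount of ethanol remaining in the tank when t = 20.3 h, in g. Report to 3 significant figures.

18.5 g

Let m(t) be the amount of ethanol. Volume: V(t) = V₀ + (Q_in − Q_out) t = 1.81 + 0.18100 t; V(20.3) = 5.4843 m³.
Species balance (pure solvent in): dm/dt = −Q_out · m/V(t).
dm/m = −Q_out dt/(V₀ + 0.18100 t); integrating gives ln(m/m₀) = −(Q_out/(Q_in−Q_out)) ln(V/V₀).
m = m₀ (V₀/V)^(Q_out/(Q_in−Q_out)) = 61.3 × (1.81/5.4843)^(1.0829) = 18.455 g.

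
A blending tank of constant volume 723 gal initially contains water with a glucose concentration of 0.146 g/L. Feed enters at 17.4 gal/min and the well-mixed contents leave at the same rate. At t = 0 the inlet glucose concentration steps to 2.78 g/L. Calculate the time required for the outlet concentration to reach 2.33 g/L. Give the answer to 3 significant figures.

73.4 min

Transient balance on the dissolved component: V dC/dt = Q(C_in − C), so τ = V/Q = 41.552 min.
C(t) = C_in + (C₀ − C_in) e^(−t/τ). Set C = 2.33 and solve for t:
e^(−t/τ) = (C − C_in)/(C₀ − C_in) = (2.33 − 2.78)/(0.146 − 2.78) = 0.17084
t = −τ ln(…) = 41.552 × 1.7670 = 73.422 min.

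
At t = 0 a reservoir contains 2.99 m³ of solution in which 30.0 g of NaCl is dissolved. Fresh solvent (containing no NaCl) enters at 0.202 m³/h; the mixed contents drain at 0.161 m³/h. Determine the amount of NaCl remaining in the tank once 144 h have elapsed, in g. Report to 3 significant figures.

0.415 g

Total volume: dV/dt = Q_in − Q_out = 0.041000 m³/h, so V(t) = 2.99 + 0.041000 t and V(144) = 8.8940 m³.
Species balance (pure solvent in): dm/dt = −Q_out · m/V(t).
dm/m = −Q_out dt/(V₀ + 0.041000 t); integrating gives ln(m/m₀) = −(Q_out/(Q_in−Q_out)) ln(V/V₀).
m = m₀ (V₀/V)^(Q_out/(Q_in−Q_out)) = 30.0 × (2.99/8.8940)^(3.9268) = 0.41501 g.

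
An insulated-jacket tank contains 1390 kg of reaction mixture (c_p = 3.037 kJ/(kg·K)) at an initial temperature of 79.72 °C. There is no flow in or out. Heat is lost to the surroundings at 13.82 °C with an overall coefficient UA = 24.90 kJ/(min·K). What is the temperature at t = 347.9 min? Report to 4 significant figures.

M c_p dT/dt = −UA(T − T_amb).
dT/dt = (T_ss − T)/τ with T_ss = T_amb = 13.8200 °C, τ = M c_p/UA = 1390·3.037/24.90 = 169.535 min.
Integrating: T(t) = T_ss + (T₀ − T_ss) e^(−t/τ).
T(347.9) = 13.8200 + (65.9000)·0.128467 = 22.2860 °C.

22.29 °C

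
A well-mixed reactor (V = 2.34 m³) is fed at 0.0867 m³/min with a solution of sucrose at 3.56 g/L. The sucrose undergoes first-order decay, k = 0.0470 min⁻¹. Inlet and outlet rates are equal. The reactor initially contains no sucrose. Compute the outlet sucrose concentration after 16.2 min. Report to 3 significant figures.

1.17 g/L

V dC/dt = Q(C_in − C) − k V C.
This is linear with rate a = Q/V + k = 0.084051 min⁻¹.
C_ss = Q C_in/(Q + kV) = 1.5693 g/L; C(t) = C_ss + (C₀ − C_ss) e^(−a t).
C(16.2) = 1.5693 + (-1.5693)·e^(−0.084051·16.2) = 1.5693 + (-1.5693)·0.25624 = 1.1672 g/L.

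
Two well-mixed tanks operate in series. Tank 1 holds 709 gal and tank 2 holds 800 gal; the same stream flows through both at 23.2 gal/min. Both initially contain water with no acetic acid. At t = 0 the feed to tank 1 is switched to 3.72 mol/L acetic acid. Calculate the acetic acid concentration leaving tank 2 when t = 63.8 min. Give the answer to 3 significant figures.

Each tank obeys Vᵢ dCᵢ/dt = Q(Cᵢ₋₁ − Cᵢ), so τᵢ = Vᵢ/Q.
τ₁ = 709/23.2 = 30.560 min; τ₂ = 800/23.2 = 34.483 min.
Solving the cascade with C₁(0)=C₂(0)=0 gives C₂(t) = C_in[1 − (τ₁ e^(−t/τ₁) − τ₂ e^(−t/τ₂))/(τ₁ − τ₂)].
At t = 63.8: e^(−t/τ₁) = 0.12398, e^(−t/τ₂) = 0.15721.
C₂ = 3.72·[1 − (30.560·0.12398 − 34.483·0.15721)/(-3.9224)] = 3.72·0.58389 = 2.1721 mol/L.

2.17 mol/L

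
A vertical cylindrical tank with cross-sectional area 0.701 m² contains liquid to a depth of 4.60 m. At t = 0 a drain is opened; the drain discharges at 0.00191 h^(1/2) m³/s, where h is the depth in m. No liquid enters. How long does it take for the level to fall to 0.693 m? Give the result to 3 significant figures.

A dh/dt = −Q_out = −0.00191 √h.
∫ h^(−1/2) dh = −(0.00191/A) ∫ dt, giving 2√h = 2√h₀ − (0.00191/A) t.
t = 2A(√h₀ − √h)/0.00191 = 2·0.701·(√4.60 − √0.693)/0.00191
  = 1.4020 × (2.1448 − 0.83247) / 0.00191 = 963.27 s.

963 s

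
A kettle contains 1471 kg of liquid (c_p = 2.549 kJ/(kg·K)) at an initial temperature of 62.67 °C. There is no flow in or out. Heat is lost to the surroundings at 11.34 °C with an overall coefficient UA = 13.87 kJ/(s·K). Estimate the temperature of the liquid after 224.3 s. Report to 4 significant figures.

M c_p dT/dt = −UA(T − T_amb).
dT/dt = (T_ss − T)/τ with T_ss = T_amb = 11.3400 °C, τ = M c_p/UA = 1471·2.549/13.87 = 270.337 s.
T approaches T_ss exponentially: T(t) = T_ss + (T₀ − T_ss) e^(−t/τ).
T(224.3) = 11.3400 + (51.3300)·0.436178 = 33.7290 °C.

33.73 °C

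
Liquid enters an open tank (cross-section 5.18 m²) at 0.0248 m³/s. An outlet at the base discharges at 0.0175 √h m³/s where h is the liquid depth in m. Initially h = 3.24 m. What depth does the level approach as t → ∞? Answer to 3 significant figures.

2.01 m

Level balance: A dh/dt = 0.0248 − 0.0175 √h. Setting dh/dt = 0:
Q_in = 0.0175 √h_ss ⇒ √h_ss = 0.0248/0.0175 = 1.4171.
h_ss = 1.4171² = 2.0083 m. (Since h₀ = 3.24 m > h_ss, the level will fall toward this value.)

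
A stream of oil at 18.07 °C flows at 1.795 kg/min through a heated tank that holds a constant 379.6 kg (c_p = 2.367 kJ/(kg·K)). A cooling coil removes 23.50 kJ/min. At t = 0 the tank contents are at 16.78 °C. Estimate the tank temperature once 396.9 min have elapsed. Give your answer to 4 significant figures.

13.19 °C

M c_p dT/dt = ṁ c_p (T_in − T) − Q̇.
Rearrange: dT/dt = (T_ss − T)/τ with τ = M/ṁ = 211.476 min and T_ss = T_in − Q̇/(ṁ c_p) = 12.5390 °C.
Integrating: T(t) = T_ss + (T₀ − T_ss) e^(−t/τ).
T(396.9) = 12.5390 + (4.24102)·e^(−396.9/211.476) = 12.5390 + (4.24102)·0.153078 = 13.1882 °C.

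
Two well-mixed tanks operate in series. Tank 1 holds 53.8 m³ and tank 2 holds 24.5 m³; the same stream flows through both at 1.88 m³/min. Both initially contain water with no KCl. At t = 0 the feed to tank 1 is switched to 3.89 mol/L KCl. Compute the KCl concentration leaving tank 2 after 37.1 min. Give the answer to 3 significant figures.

Time constants: τᵢ = Vᵢ/Q for each well-mixed tank.
τ₁ = 53.8/1.88 = 28.617 min; τ₂ = 24.5/1.88 = 13.032 min.
Solving the cascade with C₁(0)=C₂(0)=0 gives C₂(t) = C_in[1 − (τ₁ e^(−t/τ₁) − τ₂ e^(−t/τ₂))/(τ₁ − τ₂)].
At t = 37.1: e^(−t/τ₁) = 0.27351, e^(−t/τ₂) = 0.058026.
C₂ = 3.89·[1 − (28.617·0.27351 − 13.032·0.058026)/(15.585)] = 3.89·0.54631 = 2.1252 mol/L.

2.13 mol/L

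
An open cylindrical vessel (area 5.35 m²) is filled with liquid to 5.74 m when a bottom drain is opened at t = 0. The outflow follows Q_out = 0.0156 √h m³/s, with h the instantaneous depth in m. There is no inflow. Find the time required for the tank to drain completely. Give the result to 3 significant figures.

1640 s

A dh/dt = −Q_out = −0.0156 √h.
Separate and integrate: 2(√h − √h₀) = −(0.0156/A) t.
Tank is empty when √h = 0: t_empty = 2A√h₀/0.0156.
t_empty = 2·5.35·√5.74/0.0156 = 10.700·2.3958/0.0156 = 1643.3 s.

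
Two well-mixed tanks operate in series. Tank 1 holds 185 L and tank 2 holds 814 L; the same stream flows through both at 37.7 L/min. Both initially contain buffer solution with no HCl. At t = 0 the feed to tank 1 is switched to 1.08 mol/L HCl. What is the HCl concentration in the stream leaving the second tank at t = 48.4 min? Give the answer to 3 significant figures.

0.931 mol/L

Species balance on tank i: dCᵢ/dt = (Cᵢ₋₁ − Cᵢ)/τᵢ with τᵢ = Vᵢ/Q.
τ₁ = 185/37.7 = 4.9072 min; τ₂ = 814/37.7 = 21.592 min.
Solving the cascade with C₁(0)=C₂(0)=0 gives C₂(t) = C_in[1 − (τ₁ e^(−t/τ₁) − τ₂ e^(−t/τ₂))/(τ₁ − τ₂)].
At t = 48.4: e^(−t/τ₁) = 5.2059e-05, e^(−t/τ₂) = 0.10629.
C₂ = 1.08·[1 − (4.9072·5.2059e-05 − 21.592·0.10629)/(-16.684)] = 1.08·0.86247 = 0.93147 mol/L.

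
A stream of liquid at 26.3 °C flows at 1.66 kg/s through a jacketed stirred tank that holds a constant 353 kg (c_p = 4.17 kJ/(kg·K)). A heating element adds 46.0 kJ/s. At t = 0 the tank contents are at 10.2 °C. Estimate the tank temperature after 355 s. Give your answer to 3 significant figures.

28.7 °C

Energy balance: M c_p dT/dt = ṁ c_p (T_in − T) + 46.0.
Rearrange: dT/dt = (T_ss − T)/τ with τ = M/ṁ = 212.65 s and T_ss = T_in + Q̇/(ṁ c_p) = 32.945 °C.
Solution: T(t) = T_ss + (T₀ − T_ss) e^(−t/τ).
T(355) = 32.945 + (-22.745)·e^(−355/212.65) = 32.945 + (-22.745)·0.18836 = 28.661 °C.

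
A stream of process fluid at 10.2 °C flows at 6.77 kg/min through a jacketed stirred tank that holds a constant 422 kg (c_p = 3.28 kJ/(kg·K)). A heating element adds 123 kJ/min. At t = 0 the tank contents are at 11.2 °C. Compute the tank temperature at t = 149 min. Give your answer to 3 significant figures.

15.3 °C

M c_p dT/dt = ṁ c_p (T_in − T) + Q̇.
τ = M/ṁ = 62.334 min; T_ss = T_in + Q̇/(ṁ c_p) = 10.2 + 123/(6.77·3.28) = 15.739 °C.
This is linear first-order; T(t) = T_ss + (T₀ − T_ss) e^(−t/τ).
T(149) = 15.739 + (-4.5391)·e^(−149/62.334) = 15.739 + (-4.5391)·0.091597 = 15.323 °C.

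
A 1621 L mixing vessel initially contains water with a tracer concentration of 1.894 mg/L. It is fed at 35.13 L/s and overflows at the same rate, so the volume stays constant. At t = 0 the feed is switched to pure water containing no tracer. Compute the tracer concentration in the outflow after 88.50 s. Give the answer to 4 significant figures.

Unsteady species balance (constant V, well mixed): V dC/dt = Q(C_in − C).
So dC/dt = (C_in − C)/τ with τ = V/Q = 1621/35.13 = 46.1429 s.
Integrating: C(t) = C_in + (C₀ − C_in) e^(−t/τ).
C(88.50) = 0 + (1.894 − 0)·e^(−88.50/46.1429) = 0 + (1.89400)·0.146907 = 0.278242 mg/L.

0.2782 mg/L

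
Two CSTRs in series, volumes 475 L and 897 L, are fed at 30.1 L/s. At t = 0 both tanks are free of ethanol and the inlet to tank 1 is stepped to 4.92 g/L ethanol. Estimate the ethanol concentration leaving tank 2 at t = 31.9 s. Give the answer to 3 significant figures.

2.07 g/L

Each tank obeys Vᵢ dCᵢ/dt = Q(Cᵢ₋₁ − Cᵢ), so τᵢ = Vᵢ/Q.
τ₁ = 475/30.1 = 15.781 s; τ₂ = 897/30.1 = 29.801 s.
Tank 1: C₁ = C_in(1 − e^(−t/τ₁)). Tank 2 (τ₁ ≠ τ₂): C₂ = C_in[1 − (τ₁ e^(−t/τ₁) − τ₂ e^(−t/τ₂))/(τ₁ − τ₂)].
At t = 31.9: e^(−t/τ₁) = 0.13246, e^(−t/τ₂) = 0.34286.
C₂ = 4.92·[1 − (15.781·0.13246 − 29.801·0.34286)/(-14.020)] = 4.92·0.42033 = 2.0680 g/L.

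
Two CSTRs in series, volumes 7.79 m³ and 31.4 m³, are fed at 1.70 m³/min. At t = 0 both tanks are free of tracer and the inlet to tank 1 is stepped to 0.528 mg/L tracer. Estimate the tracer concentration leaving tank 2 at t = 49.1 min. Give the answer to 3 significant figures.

0.479 mg/L

Species balance on tank i: dCᵢ/dt = (Cᵢ₋₁ − Cᵢ)/τᵢ with τᵢ = Vᵢ/Q.
τ₁ = 7.79/1.70 = 4.5824 min; τ₂ = 31.4/1.70 = 18.471 min.
Tank 1: C₁ = C_in(1 − e^(−t/τ₁)). Tank 2 (τ₁ ≠ τ₂): C₂ = C_in[1 − (τ₁ e^(−t/τ₁) − τ₂ e^(−t/τ₂))/(τ₁ − τ₂)].
At t = 49.1: e^(−t/τ₁) = 2.2209e-05, e^(−t/τ₂) = 0.070069.
C₂ = 0.528·[1 − (4.5824·2.2209e-05 − 18.471·0.070069)/(-13.888)] = 0.528·0.90682 = 0.47880 mg/L.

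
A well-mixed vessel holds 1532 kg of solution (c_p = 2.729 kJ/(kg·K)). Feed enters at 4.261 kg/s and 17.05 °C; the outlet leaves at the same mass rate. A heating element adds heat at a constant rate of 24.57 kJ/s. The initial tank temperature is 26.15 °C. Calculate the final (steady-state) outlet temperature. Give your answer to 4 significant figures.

19.16 °C

M c_p dT/dt = ṁ c_p (T_in − T) + Q̇.
At steady state dT/dt = 0 ⇒ T_ss = T_in + Q̇/(ṁ c_p) = 17.05 + 24.57/(4.261·2.729) = 19.1630 °C.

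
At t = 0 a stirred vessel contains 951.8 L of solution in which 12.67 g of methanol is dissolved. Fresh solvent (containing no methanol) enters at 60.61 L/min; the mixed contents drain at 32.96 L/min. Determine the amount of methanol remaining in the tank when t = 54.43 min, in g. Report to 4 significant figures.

Let m(t) be the amount of methanol. Volume: V(t) = V₀ + (Q_in − Q_out) t = 951.8 + 27.6500 t; V(54.43) = 2456.79 L.
Solute balance: dm/dt = 0 − Q_out C = −Q_out m/V(t).
dm/m = −Q_out dt/(V₀ + 27.6500 t); integrating gives ln(m/m₀) = −(Q_out/(Q_in−Q_out)) ln(V/V₀).
m = m₀ (V₀/V)^(Q_out/(Q_in−Q_out)) = 12.67 × (951.8/2456.79)^(1.19204) = 4.09135 g.

4.091 g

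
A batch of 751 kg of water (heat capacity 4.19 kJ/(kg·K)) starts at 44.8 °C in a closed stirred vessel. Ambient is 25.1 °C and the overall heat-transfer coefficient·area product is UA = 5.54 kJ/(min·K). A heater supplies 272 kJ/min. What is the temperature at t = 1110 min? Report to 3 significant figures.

70.0 °C

First-law balance (no shaft work): M c_p dT/dt = −UA(T − T_amb) + Q̇.
dT/dt = (T_ss − T)/τ with T_ss = T_amb + Q̇/UA = 25.1 + 272/5.54 = 74.197 °C, τ = M c_p/UA = 751·4.19/5.54 = 567.99 min.
This is linear first-order; T(t) = T_ss + (T₀ − T_ss) e^(−t/τ).
T(1110) = 74.197 + (-29.397)·0.14167 = 70.033 °C.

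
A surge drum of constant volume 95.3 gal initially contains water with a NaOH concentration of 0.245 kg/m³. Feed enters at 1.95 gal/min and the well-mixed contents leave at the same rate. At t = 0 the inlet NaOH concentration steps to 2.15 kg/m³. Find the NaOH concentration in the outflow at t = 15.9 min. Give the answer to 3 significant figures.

Unsteady species balance (constant V, well mixed): V dC/dt = Q(C_in − C).
Rewrite as dC/dt + C/τ = C_in/τ, τ = V/Q = 48.872 min.
Solution: C(t) = C_in + (C₀ − C_in) e^(−t/τ).
C(15.9) = 2.15 + (0.245 − 2.15)·e^(−15.9/48.872) = 2.15 + (-1.9050)·0.72228 = 0.77405 kg/m³.

0.774 kg/m³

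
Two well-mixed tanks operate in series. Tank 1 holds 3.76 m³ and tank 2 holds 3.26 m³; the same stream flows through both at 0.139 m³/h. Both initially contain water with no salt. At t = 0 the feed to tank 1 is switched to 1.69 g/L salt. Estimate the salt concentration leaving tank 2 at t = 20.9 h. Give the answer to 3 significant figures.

Species balance on tank i: dCᵢ/dt = (Cᵢ₋₁ − Cᵢ)/τᵢ with τᵢ = Vᵢ/Q.
τ₁ = 3.76/0.139 = 27.050 h; τ₂ = 3.26/0.139 = 23.453 h.
Solving the cascade with C₁(0)=C₂(0)=0 gives C₂(t) = C_in[1 − (τ₁ e^(−t/τ₁) − τ₂ e^(−t/τ₂))/(τ₁ − τ₂)].
At t = 20.9: e^(−t/τ₁) = 0.46180, e^(−t/τ₂) = 0.41019.
C₂ = 1.69·[1 − (27.050·0.46180 − 23.453·0.41019)/(3.5971)] = 1.69·0.20174 = 0.34093 g/L.

0.341 g/L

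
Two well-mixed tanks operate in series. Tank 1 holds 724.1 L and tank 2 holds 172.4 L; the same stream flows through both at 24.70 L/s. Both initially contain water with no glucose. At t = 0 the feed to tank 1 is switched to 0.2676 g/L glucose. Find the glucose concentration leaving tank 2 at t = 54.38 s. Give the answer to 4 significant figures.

0.2127 g/L

Time constants: τᵢ = Vᵢ/Q for each well-mixed tank.
τ₁ = 724.1/24.70 = 29.3158 s; τ₂ = 172.4/24.70 = 6.97976 s.
Solving the cascade with C₁(0)=C₂(0)=0 gives C₂(t) = C_in[1 − (τ₁ e^(−t/τ₁) − τ₂ e^(−t/τ₂))/(τ₁ − τ₂)].
At t = 54.38: e^(−t/τ₁) = 0.156457, e^(−t/τ₂) = 0.000413397.
C₂ = 0.2676·[1 − (29.3158·0.156457 − 6.97976·0.000413397)/(22.3360)] = 0.2676·0.794781 = 0.212683 g/L.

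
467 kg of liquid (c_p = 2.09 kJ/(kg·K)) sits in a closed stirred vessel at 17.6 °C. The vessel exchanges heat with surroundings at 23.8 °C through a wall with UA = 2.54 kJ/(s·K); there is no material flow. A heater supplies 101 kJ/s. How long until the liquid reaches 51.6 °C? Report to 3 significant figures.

First-law balance (no shaft work): M c_p dT/dt = −UA(T − T_amb) + Q̇.
τ = M c_p/UA = 384.26 s; T_ss = T_amb + Q̇/UA = 23.8 + 101/2.54 = 63.564 °C.
T(t) = T_ss + (T₀ − T_ss)e^(−t/τ); set T = 51.6:
t = −τ ln[(T − T_ss)/(T₀ − T_ss)] = −384.26 · ln(0.26029) = 517.21 s.

517 s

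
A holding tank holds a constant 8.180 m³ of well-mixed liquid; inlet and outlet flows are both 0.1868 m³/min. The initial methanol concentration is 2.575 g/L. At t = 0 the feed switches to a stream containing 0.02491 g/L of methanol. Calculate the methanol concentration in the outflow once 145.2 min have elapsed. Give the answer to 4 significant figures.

0.1175 g/L

Transient balance on the dissolved component: V dC/dt = Q(C_in − C).
So dC/dt = (C_in − C)/τ with τ = V/Q = 8.180/0.1868 = 43.7901 min.
This is linear first-order; C(t) = C_in + (C₀ − C_in) e^(−t/τ).
C(145.2) = 0.02491 + (2.575 − 0.02491)·e^(−145.2/43.7901) = 0.02491 + (2.55009)·0.0363045 = 0.117490 g/L.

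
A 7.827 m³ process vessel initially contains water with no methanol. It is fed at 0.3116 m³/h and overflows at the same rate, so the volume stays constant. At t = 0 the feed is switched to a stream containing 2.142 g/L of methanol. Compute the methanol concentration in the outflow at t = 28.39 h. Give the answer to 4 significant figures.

1.450 g/L

Species balance on the tank: V dC/dt = Q(C_in − C).
Rewrite as dC/dt + C/τ = C_in/τ, τ = V/Q = 25.1187 h.
Solution: C(t) = C_in + (C₀ − C_in) e^(−t/τ).
C(28.39) = 2.142 + (0 − 2.142)·e^(−28.39/25.1187) = 2.142 + (-2.14200)·0.322958 = 1.45022 g/L.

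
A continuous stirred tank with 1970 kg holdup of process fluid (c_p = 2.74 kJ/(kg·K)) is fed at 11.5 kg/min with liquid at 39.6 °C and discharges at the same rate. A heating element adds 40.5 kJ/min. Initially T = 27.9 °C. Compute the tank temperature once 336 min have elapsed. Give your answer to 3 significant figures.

M c_p dT/dt = ṁ c_p (T_in − T) + Q̇.
τ = M/ṁ = 171.30 min; T_ss = T_in + Q̇/(ṁ c_p) = 39.6 + 40.5/(11.5·2.74) = 40.885 °C.
Integrating: T(t) = T_ss + (T₀ − T_ss) e^(−t/τ).
T(336) = 40.885 + (-12.985)·e^(−336/171.30) = 40.885 + (-12.985)·0.14066 = 39.059 °C.

39.1 °C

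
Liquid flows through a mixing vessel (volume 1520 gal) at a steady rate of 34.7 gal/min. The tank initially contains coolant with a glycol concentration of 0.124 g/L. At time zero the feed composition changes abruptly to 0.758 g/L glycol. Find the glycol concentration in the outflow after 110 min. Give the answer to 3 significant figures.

Unsteady species balance (constant V, well mixed): V dC/dt = Q(C_in − C).
Rewrite as dC/dt + C/τ = C_in/τ, τ = V/Q = 43.804 min.
This is linear first-order; C(t) = C_in + (C₀ − C_in) e^(−t/τ).
C(110) = 0.758 + (0.124 − 0.758)·e^(−110/43.804) = 0.758 + (-0.63400)·0.081172 = 0.70654 g/L.

0.707 g/L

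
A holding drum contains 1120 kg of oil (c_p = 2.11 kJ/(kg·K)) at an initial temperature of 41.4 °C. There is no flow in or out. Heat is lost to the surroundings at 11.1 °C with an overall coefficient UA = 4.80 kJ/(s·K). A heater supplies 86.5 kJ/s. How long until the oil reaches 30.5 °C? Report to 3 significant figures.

1080 s

Lumped-capacitance energy balance: M c_p dT/dt = UA(T_amb − T) + Q̇.
τ = M c_p/UA = 492.33 s; T_ss = T_amb + Q̇/UA = 11.1 + 86.5/4.80 = 29.121 °C.
T(t) = T_ss + (T₀ − T_ss)e^(−t/τ); set T = 30.5:
t = −τ ln[(T − T_ss)/(T₀ − T_ss)] = −492.33 · ln(0.11232) = 1076.4 s.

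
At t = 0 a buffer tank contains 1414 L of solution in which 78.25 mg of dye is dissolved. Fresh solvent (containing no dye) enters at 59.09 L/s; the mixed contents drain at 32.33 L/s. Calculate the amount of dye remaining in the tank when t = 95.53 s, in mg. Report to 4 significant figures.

Let m(t) be the amount of dye. Volume: V(t) = V₀ + (Q_in − Q_out) t = 1414 + 26.7600 t; V(95.53) = 3970.38 L.
Solute balance: dm/dt = 0 − Q_out C = −Q_out m/V(t).
dm/m = −Q_out dt/(V₀ + 26.7600 t); integrating gives ln(m/m₀) = −(Q_out/(Q_in−Q_out)) ln(V/V₀).
m = m₀ (V₀/V)^(Q_out/(Q_in−Q_out)) = 78.25 × (1414/3970.38)^(1.20815) = 22.4787 mg.

22.48 mg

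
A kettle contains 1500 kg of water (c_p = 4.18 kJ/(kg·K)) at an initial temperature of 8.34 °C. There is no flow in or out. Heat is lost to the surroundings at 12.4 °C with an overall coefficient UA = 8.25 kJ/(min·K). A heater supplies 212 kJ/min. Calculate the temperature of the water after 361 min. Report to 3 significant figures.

M c_p dT/dt = −UA(T − T_amb) + Q̇.
dT/dt = (T_ss − T)/τ with T_ss = T_amb + Q̇/UA = 12.4 + 212/8.25 = 38.097 °C, τ = M c_p/UA = 1500·4.18/8.25 = 760.00 min.
Solution: T(t) = T_ss + (T₀ − T_ss) e^(−t/τ).
T(361) = 38.097 + (-29.757)·0.62189 = 19.592 °C.

19.6 °C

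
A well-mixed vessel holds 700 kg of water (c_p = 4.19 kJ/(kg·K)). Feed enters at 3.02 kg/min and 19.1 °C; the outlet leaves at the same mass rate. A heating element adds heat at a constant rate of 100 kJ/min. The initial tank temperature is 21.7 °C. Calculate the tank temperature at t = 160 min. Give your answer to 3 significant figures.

24.3 °C

Energy balance: M c_p dT/dt = ṁ c_p (T_in − T) + 100.
τ = M/ṁ = 231.79 min; T_ss = T_in + Q̇/(ṁ c_p) = 19.1 + 100/(3.02·4.19) = 27.003 °C.
Solution: T(t) = T_ss + (T₀ − T_ss) e^(−t/τ).
T(160) = 27.003 + (-5.3028)·e^(−160/231.79) = 27.003 + (-5.3028)·0.50143 = 24.344 °C.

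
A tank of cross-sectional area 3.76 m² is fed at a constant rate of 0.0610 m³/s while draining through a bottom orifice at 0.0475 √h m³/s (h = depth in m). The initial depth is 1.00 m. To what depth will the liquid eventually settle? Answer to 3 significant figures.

1.65 m

A dh/dt = Q_in − 0.0475 √h. Steady state requires inflow = outflow:
Q_in = 0.0475 √h_ss ⇒ √h_ss = 0.0610/0.0475 = 1.2842.
h_ss = 1.2842² = 1.6492 m. (Since h₀ = 1.00 m < h_ss, the level will rise toward this value.)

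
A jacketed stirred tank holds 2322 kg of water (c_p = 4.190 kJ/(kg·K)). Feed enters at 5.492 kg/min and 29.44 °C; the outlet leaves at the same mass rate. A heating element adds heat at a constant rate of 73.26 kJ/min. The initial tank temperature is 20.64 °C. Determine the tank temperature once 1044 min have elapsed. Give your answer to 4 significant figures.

M c_p dT/dt = ṁ c_p (T_in − T) + Q̇.
Rearrange: dT/dt = (T_ss − T)/τ with τ = M/ṁ = 422.797 min and T_ss = T_in + Q̇/(ṁ c_p) = 32.6236 °C.
Solution: T(t) = T_ss + (T₀ − T_ss) e^(−t/τ).
T(1044) = 32.6236 + (-11.9836)·e^(−1044/422.797) = 32.6236 + (-11.9836)·0.0846465 = 31.6093 °C.

31.61 °C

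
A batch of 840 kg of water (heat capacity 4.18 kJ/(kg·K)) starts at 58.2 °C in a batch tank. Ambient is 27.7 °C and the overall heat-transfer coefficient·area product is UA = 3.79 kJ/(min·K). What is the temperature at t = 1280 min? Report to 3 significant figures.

Lumped-capacitance energy balance: M c_p dT/dt = UA(T_amb − T).
dT/dt = (T_ss − T)/τ with T_ss = T_amb = 27.700 °C, τ = M c_p/UA = 840·4.18/3.79 = 926.44 min.
Solution: T(t) = T_ss + (T₀ − T_ss) e^(−t/τ).
T(1280) = 27.700 + (30.500)·0.25117 = 35.361 °C.

35.4 °C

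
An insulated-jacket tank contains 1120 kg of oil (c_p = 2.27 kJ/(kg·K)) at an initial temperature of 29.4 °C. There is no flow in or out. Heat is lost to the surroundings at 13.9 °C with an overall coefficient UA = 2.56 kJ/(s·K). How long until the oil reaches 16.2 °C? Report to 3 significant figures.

M c_p dT/dt = −UA(T − T_amb).
τ = M c_p/UA = 993.12 s; T_ss = T_amb = 13.900 °C.
T(t) = T_ss + (T₀ − T_ss)e^(−t/τ); set T = 16.2:
t = −τ ln[(T − T_ss)/(T₀ − T_ss)] = −993.12 · ln(0.14839) = 1894.8 s.

1890 s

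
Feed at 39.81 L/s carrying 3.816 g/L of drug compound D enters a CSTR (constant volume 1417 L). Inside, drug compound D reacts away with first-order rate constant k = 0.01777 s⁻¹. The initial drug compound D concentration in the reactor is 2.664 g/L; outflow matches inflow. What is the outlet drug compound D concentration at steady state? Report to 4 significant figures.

Accumulation = in − out − consumed: V dC/dt = Q C_in − Q C − k V C.
Steady state (dC/dt = 0): C_ss = Q C_in/(Q + kV) = C_in/(1 + kV/Q).
C_ss = 39.81·3.816/(39.81 + 0.01777·1417) = 151.915/64.9901 = 2.33751 g/L.

2.338 g/L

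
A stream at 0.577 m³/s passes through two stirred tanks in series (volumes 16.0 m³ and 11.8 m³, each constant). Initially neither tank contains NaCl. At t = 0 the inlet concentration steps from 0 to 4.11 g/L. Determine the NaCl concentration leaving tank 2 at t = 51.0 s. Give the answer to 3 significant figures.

2.58 g/L

Time constants: τᵢ = Vᵢ/Q for each well-mixed tank.
τ₁ = 16.0/0.577 = 27.730 s; τ₂ = 11.8/0.577 = 20.451 s.
Solving the cascade with C₁(0)=C₂(0)=0 gives C₂(t) = C_in[1 − (τ₁ e^(−t/τ₁) − τ₂ e^(−t/τ₂))/(τ₁ − τ₂)].
At t = 51.0: e^(−t/τ₁) = 0.15895, e^(−t/τ₂) = 0.082594.
C₂ = 4.11·[1 − (27.730·0.15895 − 20.451·0.082594)/(7.2790)] = 4.11·0.62654 = 2.5751 g/L.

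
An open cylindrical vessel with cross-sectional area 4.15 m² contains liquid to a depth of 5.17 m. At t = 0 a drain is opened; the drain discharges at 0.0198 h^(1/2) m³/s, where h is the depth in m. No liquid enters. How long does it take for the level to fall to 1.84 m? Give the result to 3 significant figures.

A dh/dt = −Q_out = −0.0198 √h.
This is separable: 2 d(√h)/dt = −0.0198/A, so √h = √h₀ − (0.0198/(2A)) t.
t = 2A(√h₀ − √h)/0.0198 = 2·4.15·(√5.17 − √1.84)/0.0198
  = 8.3000 × (2.2738 − 1.3565) / 0.0198 = 384.52 s.

385 s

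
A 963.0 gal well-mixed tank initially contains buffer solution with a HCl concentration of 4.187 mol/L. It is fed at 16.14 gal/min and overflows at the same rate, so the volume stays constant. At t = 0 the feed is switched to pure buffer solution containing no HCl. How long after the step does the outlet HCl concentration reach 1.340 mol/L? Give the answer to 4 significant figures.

67.98 min

Species balance: V dC/dt = Q(C_in − C) ⇒ τ = V/Q = 59.6654 min.
C(t) = C_in + (C₀ − C_in) e^(−t/τ). Set C = 1.340 and solve for t:
e^(−t/τ) = (C − C_in)/(C₀ − C_in) = (1.340 − 0)/(4.187 − 0) = 0.320038
t = −τ ln(…) = 59.6654 × 1.13931 = 67.9777 min.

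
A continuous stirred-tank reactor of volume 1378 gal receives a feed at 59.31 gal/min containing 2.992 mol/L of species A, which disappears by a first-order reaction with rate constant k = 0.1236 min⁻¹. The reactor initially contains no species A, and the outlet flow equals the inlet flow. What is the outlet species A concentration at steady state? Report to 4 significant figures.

0.7728 mol/L

Species balance: V dC/dt = Q C_in − Q C − k V C.
Steady state (dC/dt = 0): C_ss = Q C_in/(Q + kV) = C_in/(1 + kV/Q).
C_ss = 59.31·2.992/(59.31 + 0.1236·1378) = 177.456/229.631 = 0.772786 mol/L.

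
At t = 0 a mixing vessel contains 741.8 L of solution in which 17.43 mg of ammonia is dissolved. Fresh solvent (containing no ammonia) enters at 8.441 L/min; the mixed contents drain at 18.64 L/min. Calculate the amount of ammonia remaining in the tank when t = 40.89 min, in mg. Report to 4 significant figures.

3.852 mg

Total volume: dV/dt = Q_in − Q_out = -10.1990 L/min, so V(t) = 741.8 − 10.1990 t and V(40.89) = 324.763 L.
Species balance (pure solvent in): dm/dt = −Q_out · m/V(t).
dm/m = −Q_out dt/(V₀ − 10.1990 t); integrating gives ln(m/m₀) = −(Q_out/(Q_in−Q_out)) ln(V/V₀).
m = m₀ (V₀/V)^(Q_out/(Q_in−Q_out)) = 17.43 × (741.8/324.763)^(-1.82763) = 3.85203 mg.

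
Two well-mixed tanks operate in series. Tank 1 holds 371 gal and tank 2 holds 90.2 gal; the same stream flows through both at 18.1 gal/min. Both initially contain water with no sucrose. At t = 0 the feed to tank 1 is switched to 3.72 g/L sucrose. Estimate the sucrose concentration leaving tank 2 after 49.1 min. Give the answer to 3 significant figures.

3.27 g/L

Time constants: τᵢ = Vᵢ/Q for each well-mixed tank.
τ₁ = 371/18.1 = 20.497 min; τ₂ = 90.2/18.1 = 4.9834 min.
Solving the cascade with C₁(0)=C₂(0)=0 gives C₂(t) = C_in[1 − (τ₁ e^(−t/τ₁) − τ₂ e^(−t/τ₂))/(τ₁ − τ₂)].
At t = 49.1: e^(−t/τ₁) = 0.091132, e^(−t/τ₂) = 5.2607e-05.
C₂ = 3.72·[1 − (20.497·0.091132 − 4.9834·5.2607e-05)/(15.514)] = 3.72·0.87961 = 3.2722 g/L.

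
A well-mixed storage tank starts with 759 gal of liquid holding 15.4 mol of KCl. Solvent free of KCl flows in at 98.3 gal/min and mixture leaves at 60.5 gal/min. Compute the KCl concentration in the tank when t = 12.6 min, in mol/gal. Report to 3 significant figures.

0.00572 mol/gal

Let m(t) be the amount of KCl. Volume: V(t) = V₀ + (Q_in − Q_out) t = 759 + 37.800 t; V(12.6) = 1235.3 gal.
Solute balance: dm/dt = 0 − Q_out C = −Q_out m/V(t).
Separate: dm/m = −Q_out dt/V(t) ⇒ ln(m/m₀) = −(Q_out/(Q_in−Q_out)) ln(V/V₀).
m = m₀ (V₀/V)^(Q_out/(Q_in−Q_out)) = 15.4 × (759/1235.3)^(1.6005) = 7.0627 mol.
C = m/V = 7.0627/1235.3 = 0.0057175 mol/gal.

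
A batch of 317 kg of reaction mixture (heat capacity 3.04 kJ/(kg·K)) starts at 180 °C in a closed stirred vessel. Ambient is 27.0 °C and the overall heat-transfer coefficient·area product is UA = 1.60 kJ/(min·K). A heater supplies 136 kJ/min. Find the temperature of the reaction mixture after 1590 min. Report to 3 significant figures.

117 °C

Unsteady energy balance on the tank contents: M c_p dT/dt = −UA(T − T_amb) + Q̇.
dT/dt = (T_ss − T)/τ with T_ss = T_amb + Q̇/UA = 27.0 + 136/1.60 = 112.00 °C, τ = M c_p/UA = 317·3.04/1.60 = 602.30 min.
Solution: T(t) = T_ss + (T₀ − T_ss) e^(−t/τ).
T(1590) = 112.00 + (68.000)·0.071370 = 116.85 °C.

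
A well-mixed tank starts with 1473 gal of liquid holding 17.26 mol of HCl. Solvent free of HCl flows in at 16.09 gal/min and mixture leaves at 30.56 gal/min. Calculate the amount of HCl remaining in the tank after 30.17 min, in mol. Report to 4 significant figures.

8.215 mol

Total volume: dV/dt = Q_in − Q_out = -14.4700 gal/min, so V(t) = 1473 − 14.4700 t and V(30.17) = 1036.44 gal.
Solute balance: dm/dt = 0 − Q_out C = −Q_out m/V(t).
dm/m = −Q_out dt/(V₀ − 14.4700 t); integrating gives ln(m/m₀) = −(Q_out/(Q_in−Q_out)) ln(V/V₀).
m = m₀ (V₀/V)^(Q_out/(Q_in−Q_out)) = 17.26 × (1473/1036.44)^(-2.11196) = 8.21548 mol.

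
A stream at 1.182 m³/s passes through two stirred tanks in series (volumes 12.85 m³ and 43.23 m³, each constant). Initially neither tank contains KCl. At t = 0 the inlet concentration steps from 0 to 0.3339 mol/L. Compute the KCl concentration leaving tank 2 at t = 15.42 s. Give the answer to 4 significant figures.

Species balance on tank i: dCᵢ/dt = (Cᵢ₋₁ − Cᵢ)/τᵢ with τᵢ = Vᵢ/Q.
τ₁ = 12.85/1.182 = 10.8714 s; τ₂ = 43.23/1.182 = 36.5736 s.
Tank 1: C₁ = C_in(1 − e^(−t/τ₁)). Tank 2 (τ₁ ≠ τ₂): C₂ = C_in[1 − (τ₁ e^(−t/τ₁) − τ₂ e^(−t/τ₂))/(τ₁ − τ₂)].
At t = 15.42: e^(−t/τ₁) = 0.242101, e^(−t/τ₂) = 0.655986.
C₂ = 0.3339·[1 − (10.8714·0.242101 − 36.5736·0.655986)/(-25.7022)] = 0.3339·0.168950 = 0.0564126 mol/L.

0.05641 mol/L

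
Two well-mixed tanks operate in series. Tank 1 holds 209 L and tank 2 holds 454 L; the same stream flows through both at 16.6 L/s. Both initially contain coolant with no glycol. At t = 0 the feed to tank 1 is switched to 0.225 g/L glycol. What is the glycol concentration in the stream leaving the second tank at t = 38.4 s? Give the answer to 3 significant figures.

Each tank obeys Vᵢ dCᵢ/dt = Q(Cᵢ₋₁ − Cᵢ), so τᵢ = Vᵢ/Q.
τ₁ = 209/16.6 = 12.590 s; τ₂ = 454/16.6 = 27.349 s.
Tank 1: C₁ = C_in(1 − e^(−t/τ₁)). Tank 2 (τ₁ ≠ τ₂): C₂ = C_in[1 − (τ₁ e^(−t/τ₁) − τ₂ e^(−t/τ₂))/(τ₁ − τ₂)].
At t = 38.4: e^(−t/τ₁) = 0.047361, e^(−t/τ₂) = 0.24560.
C₂ = 0.225·[1 − (12.590·0.047361 − 27.349·0.24560)/(-14.759)] = 0.225·0.58529 = 0.13169 g/L.

0.132 g/L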